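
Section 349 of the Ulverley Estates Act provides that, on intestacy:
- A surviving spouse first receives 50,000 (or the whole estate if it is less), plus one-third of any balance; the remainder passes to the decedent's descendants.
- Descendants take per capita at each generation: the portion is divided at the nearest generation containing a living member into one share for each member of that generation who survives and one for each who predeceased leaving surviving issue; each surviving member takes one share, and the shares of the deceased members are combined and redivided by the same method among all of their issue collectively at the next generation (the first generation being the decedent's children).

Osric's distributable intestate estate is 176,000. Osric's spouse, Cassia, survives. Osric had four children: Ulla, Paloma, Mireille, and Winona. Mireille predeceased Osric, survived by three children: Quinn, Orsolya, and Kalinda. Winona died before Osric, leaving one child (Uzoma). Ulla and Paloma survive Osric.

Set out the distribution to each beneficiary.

Cassia first takes 50,000, leaving a balance of 126,000. Cassia then takes one-third of the balance (42,000), for a total of 92,000. The remaining 84,000 passes to the descendants.
The descendants' portion (84,000) is divided at the children's generation into 4 shares of 21,000. Ulla and Paloma each take 21,000. The 2 shares of the deceased (Mireille and Winona) are combined into a pool of 42,000.
That pool (42,000) is divided at the grandchildren's generation equally among Quinn, Orsolya, Kalinda, and Uzoma: 10,500 each.

Cassia: 92,000; Ulla: 21,000; Paloma: 21,000; Quinn: 10,500; Orsolya: 10,500; Kalinda: 10,500; Uzoma: 10,500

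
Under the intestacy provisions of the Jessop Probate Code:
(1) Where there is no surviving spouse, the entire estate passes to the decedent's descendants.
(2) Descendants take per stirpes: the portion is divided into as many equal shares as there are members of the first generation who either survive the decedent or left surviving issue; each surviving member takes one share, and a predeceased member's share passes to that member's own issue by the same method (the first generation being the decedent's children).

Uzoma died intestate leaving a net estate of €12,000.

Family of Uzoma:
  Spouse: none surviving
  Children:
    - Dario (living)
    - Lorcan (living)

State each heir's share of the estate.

The entire €12,000 passes to the descendants.
That amount (€12,000) is divided into 2 shares of €6,000: Dario and Lorcan each take €6,000.

Dario: €6,000; Lorcan: €6,000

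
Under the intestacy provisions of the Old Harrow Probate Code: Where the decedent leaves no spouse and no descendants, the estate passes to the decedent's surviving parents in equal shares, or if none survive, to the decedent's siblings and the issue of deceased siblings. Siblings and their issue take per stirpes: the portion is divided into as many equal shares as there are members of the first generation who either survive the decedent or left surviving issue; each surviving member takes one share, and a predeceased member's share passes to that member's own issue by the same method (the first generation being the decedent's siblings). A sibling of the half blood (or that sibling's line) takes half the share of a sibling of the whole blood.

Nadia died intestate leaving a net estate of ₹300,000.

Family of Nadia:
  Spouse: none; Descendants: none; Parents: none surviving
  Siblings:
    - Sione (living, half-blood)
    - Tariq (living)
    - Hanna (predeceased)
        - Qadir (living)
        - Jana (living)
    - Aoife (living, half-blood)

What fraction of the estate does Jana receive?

Jana receives 1/6 of the estate.

The entire ₹300,000 passes to the siblings and their issue.
Counting each half-blood sibling's line as half a unit, there are 3 units in ₹300,000, so one unit is ₹100,000. Whole-blood lines (Tariq and Hanna) take ₹100,000 each; half-blood lines (Sione and Aoife) take ₹50,000 each.
Hanna's share (₹100,000) is divided into 2 shares of ₹50,000: Qadir and Jana each take ₹50,000.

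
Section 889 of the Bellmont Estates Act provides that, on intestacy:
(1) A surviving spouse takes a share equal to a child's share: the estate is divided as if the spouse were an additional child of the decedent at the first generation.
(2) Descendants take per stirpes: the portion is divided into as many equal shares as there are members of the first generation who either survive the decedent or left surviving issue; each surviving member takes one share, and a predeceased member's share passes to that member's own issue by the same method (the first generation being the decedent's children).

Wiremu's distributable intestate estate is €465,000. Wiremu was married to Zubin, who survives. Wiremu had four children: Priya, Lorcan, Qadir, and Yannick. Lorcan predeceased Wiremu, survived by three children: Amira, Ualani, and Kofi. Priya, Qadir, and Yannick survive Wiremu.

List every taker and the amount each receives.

Zubin: €93,000; Priya: €93,000; Amira: €31,000; Ualani: €31,000; Kofi: €31,000; Qadir: €93,000; Yannick: €93,000

The spouse counts as an additional share at the children's level, so there are 5 primary shares of €93,000. Zubin takes one such share (€93,000).
The children's combined portion (€372,000) is divided into 4 shares of €93,000: Priya, Qadir, and Yannick each take €93,000; Lorcan's €93,000 share passes to Lorcan's issue.
Lorcan's share (€93,000) is divided into 3 shares of €31,000: Amira, Ualani, and Kofi each take €31,000.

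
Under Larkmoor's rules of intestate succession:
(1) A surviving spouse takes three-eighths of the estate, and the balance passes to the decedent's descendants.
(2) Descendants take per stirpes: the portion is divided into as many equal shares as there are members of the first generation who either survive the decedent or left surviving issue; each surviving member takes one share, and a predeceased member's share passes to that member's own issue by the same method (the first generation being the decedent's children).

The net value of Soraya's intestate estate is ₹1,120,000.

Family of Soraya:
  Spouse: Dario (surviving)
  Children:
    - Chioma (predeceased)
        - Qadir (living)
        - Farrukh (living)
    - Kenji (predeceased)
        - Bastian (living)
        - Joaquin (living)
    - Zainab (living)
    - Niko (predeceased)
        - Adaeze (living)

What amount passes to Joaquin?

Joaquin receives ₹87,500.

Dario takes three-eighths of ₹1,120,000 = ₹420,000. The remaining ₹700,000 passes to the descendants.
The descendants' portion (₹700,000) is divided into 4 shares of ₹175,000: Zainab takes ₹175,000; Chioma's ₹175,000 share passes to Chioma's issue; Kenji's ₹175,000 share passes to Kenji's issue; Niko's ₹175,000 share passes to Niko's issue.
Chioma's share (₹175,000) is divided into 2 shares of ₹87,500: Qadir and Farrukh each take ₹87,500.
Kenji's share (₹175,000) is divided into 2 shares of ₹87,500: Bastian and Joaquin each take ₹87,500.
Niko's share (₹175,000) passes entirely to Adaeze.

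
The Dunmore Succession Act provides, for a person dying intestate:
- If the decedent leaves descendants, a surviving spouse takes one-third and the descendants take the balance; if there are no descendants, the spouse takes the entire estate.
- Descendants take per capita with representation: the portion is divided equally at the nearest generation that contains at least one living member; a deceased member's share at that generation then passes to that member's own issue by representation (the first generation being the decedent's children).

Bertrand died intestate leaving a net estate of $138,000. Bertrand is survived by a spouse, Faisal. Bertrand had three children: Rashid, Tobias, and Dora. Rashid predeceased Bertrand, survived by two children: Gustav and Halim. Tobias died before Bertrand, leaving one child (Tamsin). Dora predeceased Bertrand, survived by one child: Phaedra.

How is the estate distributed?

Faisal: $46,000; Gustav: $23,000; Halim: $23,000; Tamsin: $23,000; Phaedra: $23,000

Faisal takes one-third of $138,000 = $46,000. The remaining $92,000 passes to the descendants.
No child survives, so the initial division is made at the grandchildren's generation.
The descendants' portion ($92,000) is divided into 4 shares of $23,000: Gustav, Halim, Tamsin, and Phaedra each take $23,000.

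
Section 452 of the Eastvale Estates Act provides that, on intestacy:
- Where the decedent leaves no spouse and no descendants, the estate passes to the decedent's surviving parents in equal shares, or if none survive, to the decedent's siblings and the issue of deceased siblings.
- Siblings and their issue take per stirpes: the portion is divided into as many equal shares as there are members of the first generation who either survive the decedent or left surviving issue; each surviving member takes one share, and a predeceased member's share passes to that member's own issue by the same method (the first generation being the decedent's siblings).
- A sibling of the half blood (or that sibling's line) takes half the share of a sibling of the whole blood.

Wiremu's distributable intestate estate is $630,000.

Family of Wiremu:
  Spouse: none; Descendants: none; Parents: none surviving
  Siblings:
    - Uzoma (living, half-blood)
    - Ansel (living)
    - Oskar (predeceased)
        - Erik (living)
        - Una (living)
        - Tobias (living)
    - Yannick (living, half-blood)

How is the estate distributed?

The entire $630,000 passes to the siblings and their issue.
Counting each half-blood sibling's line as half a unit, there are 3 units in $630,000, so one unit is $210,000. Whole-blood lines (Ansel and Oskar) take $210,000 each; half-blood lines (Uzoma and Yannick) take $105,000 each.
Oskar's share ($210,000) is divided into 3 shares of $70,000: Erik, Una, and Tobias each take $70,000.

Uzoma: $105,000; Ansel: $210,000; Erik: $70,000; Una: $70,000; Tobias: $70,000; Yannick: $105,000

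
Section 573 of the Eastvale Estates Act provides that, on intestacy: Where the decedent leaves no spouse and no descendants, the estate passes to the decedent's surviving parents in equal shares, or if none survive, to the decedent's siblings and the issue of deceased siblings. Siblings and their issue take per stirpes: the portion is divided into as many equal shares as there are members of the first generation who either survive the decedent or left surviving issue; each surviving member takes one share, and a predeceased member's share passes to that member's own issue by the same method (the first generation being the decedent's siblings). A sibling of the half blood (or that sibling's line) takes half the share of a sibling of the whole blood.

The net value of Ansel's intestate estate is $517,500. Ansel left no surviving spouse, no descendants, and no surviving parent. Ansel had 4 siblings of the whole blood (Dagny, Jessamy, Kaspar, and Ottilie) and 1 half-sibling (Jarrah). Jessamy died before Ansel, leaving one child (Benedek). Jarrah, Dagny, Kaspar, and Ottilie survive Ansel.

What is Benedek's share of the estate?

Benedek receives $115,000.

The entire $517,500 passes to the siblings and their issue.
Counting each half-blood sibling's line as half a unit, there are 9/2 units in $517,500, so one unit is $115,000. Whole-blood lines (Dagny, Jessamy, Kaspar, and Ottilie) take $115,000 each; half-blood lines (Jarrah) take $57,500 each.
Jessamy's share ($115,000) passes entirely to Benedek.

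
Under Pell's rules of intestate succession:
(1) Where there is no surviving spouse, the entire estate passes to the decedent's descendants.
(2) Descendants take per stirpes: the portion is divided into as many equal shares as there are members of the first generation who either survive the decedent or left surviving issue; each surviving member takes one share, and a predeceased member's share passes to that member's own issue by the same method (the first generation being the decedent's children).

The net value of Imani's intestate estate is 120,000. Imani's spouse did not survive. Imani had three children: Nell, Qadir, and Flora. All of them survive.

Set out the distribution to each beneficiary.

The entire 120,000 passes to the descendants.
That amount (120,000) is divided into 3 shares of 40,000: Nell, Qadir, and Flora each take 40,000.

Nell: 40,000; Qadir: 40,000; Flora: 40,000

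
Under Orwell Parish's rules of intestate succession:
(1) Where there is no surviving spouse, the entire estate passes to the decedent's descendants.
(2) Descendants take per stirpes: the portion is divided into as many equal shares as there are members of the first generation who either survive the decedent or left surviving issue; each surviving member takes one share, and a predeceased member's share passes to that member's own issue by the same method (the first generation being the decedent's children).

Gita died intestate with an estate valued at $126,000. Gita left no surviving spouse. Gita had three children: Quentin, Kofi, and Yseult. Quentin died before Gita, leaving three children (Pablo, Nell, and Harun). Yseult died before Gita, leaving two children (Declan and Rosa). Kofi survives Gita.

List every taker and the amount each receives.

Pablo: $14,000; Nell: $14,000; Harun: $14,000; Kofi: $42,000; Declan: $21,000; Rosa: $21,000

The entire $126,000 passes to the descendants.
That amount ($126,000) is divided into 3 shares of $42,000: Kofi takes $42,000; Quentin's $42,000 share passes to Quentin's issue; Yseult's $42,000 share passes to Yseult's issue.
Quentin's share ($42,000) is divided into 3 shares of $14,000: Pablo, Nell, and Harun each take $14,000.
Yseult's share ($42,000) is divided into 2 shares of $21,000: Declan and Rosa each take $21,000.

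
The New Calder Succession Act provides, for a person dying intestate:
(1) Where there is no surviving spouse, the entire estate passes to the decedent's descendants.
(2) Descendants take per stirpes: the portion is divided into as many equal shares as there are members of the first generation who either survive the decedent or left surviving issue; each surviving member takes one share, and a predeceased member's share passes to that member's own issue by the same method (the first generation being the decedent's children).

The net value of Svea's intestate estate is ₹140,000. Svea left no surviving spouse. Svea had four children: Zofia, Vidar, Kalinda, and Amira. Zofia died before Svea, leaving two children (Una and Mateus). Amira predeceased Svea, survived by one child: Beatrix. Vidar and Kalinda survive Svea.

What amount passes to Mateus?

The entire ₹140,000 passes to the descendants.
That amount (₹140,000) is divided into 4 shares of ₹35,000: Vidar and Kalinda each take ₹35,000; Zofia's ₹35,000 share passes to Zofia's issue; Amira's ₹35,000 share passes to Amira's issue.
Zofia's share (₹35,000) is divided into 2 shares of ₹17,500: Una and Mateus each take ₹17,500.
Amira's share (₹35,000) passes entirely to Beatrix.

Mateus receives ₹17,500.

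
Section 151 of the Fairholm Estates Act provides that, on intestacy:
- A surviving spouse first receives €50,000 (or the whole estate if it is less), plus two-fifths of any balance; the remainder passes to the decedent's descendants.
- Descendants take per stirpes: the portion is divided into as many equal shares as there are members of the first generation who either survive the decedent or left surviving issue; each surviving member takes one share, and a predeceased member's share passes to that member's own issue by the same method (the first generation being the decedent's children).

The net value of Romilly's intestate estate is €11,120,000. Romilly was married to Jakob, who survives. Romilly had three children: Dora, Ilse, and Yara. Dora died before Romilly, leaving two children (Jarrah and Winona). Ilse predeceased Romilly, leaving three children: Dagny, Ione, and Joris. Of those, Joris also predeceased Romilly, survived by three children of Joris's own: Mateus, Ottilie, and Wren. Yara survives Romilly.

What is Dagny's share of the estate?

Dagny receives €738,000.

Jakob first takes €50,000, leaving a balance of €11,070,000. Jakob then takes two-fifths of the balance (€4,428,000), for a total of €4,478,000. The remaining €6,642,000 passes to the descendants.
The descendants' portion (€6,642,000) is divided into 3 shares of €2,214,000: Yara takes €2,214,000; Dora's €2,214,000 share passes to Dora's issue; Ilse's €2,214,000 share passes to Ilse's issue.
Dora's share (€2,214,000) is divided into 2 shares of €1,107,000: Jarrah and Winona each take €1,107,000.
Ilse's share (€2,214,000) is divided into 3 shares of €738,000: Dagny and Ione each take €738,000; Joris's €738,000 share passes to Joris's issue.
Joris's share (€738,000) is divided into 3 shares of €246,000: Mateus, Ottilie, and Wren each take €246,000.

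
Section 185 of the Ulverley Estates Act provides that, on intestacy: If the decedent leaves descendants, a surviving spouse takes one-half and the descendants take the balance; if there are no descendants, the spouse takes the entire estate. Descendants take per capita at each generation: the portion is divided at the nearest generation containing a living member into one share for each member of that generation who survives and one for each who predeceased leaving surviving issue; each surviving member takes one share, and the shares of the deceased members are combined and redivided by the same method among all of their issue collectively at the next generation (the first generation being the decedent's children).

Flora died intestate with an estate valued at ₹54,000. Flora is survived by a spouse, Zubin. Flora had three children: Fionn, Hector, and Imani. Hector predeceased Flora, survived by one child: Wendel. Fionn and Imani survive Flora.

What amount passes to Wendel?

Zubin takes one-half of ₹54,000 = ₹27,000. The remaining ₹27,000 passes to the descendants.
The descendants' portion (₹27,000) is divided at the children's generation into 3 shares of ₹9,000. Fionn and Imani each take ₹9,000. The remaining share for the deceased Hector (₹9,000) is carried to the next generation.
That pool (₹9,000) passes entirely to Wendel, the sole taker at the grandchildren's generation.

Wendel receives ₹9,000.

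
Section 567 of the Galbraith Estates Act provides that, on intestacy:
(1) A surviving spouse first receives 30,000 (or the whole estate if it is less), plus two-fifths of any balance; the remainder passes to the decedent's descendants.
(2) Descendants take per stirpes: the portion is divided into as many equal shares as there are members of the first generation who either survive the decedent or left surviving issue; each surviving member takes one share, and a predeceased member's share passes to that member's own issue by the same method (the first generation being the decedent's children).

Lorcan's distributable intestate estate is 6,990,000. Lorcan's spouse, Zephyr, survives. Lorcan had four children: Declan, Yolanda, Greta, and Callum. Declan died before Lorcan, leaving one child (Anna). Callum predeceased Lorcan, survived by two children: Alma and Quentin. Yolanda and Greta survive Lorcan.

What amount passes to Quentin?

Quentin receives 522,000.

Zephyr first takes 30,000, leaving a balance of 6,960,000. Zephyr then takes two-fifths of the balance (2,784,000), for a total of 2,814,000. The remaining 4,176,000 passes to the descendants.
The descendants' portion (4,176,000) is divided into 4 shares of 1,044,000: Yolanda and Greta each take 1,044,000; Declan's 1,044,000 share passes to Declan's issue; Callum's 1,044,000 share passes to Callum's issue.
Declan's share (1,044,000) passes entirely to Anna.
Callum's share (1,044,000) is divided into 2 shares of 522,000: Alma and Quentin each take 522,000.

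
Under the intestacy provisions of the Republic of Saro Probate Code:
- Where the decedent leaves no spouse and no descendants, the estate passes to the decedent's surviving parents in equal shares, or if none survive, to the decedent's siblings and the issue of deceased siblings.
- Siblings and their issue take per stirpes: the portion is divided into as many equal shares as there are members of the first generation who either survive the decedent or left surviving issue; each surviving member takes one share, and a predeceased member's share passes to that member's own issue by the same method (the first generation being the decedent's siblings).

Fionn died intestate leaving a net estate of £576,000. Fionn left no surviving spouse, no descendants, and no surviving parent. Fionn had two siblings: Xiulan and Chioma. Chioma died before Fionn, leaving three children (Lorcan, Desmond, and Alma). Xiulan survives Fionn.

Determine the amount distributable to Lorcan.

Lorcan receives £96,000.

The entire £576,000 passes to the siblings and their issue.
That amount (£576,000) is divided into 2 shares of £288,000: Xiulan takes £288,000; Chioma's £288,000 share passes to Chioma's issue.
Chioma's share (£288,000) is divided into 3 shares of £96,000: Lorcan, Desmond, and Alma each take £96,000.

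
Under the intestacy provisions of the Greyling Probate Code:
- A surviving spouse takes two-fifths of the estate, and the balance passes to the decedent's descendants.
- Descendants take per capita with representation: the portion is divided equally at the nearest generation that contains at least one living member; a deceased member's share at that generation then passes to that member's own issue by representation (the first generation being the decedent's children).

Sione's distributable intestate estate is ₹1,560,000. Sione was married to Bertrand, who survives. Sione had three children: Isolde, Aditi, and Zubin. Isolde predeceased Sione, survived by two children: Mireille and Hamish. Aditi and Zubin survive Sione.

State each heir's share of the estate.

Bertrand takes two-fifths of ₹1,560,000 = ₹624,000. The remaining ₹936,000 passes to the descendants.
The descendants' portion (₹936,000) is divided into 3 shares of ₹312,000: Aditi and Zubin each take ₹312,000; Isolde's ₹312,000 share passes to Isolde's issue.
Isolde's share (₹312,000) is divided into 2 shares of ₹156,000: Mireille and Hamish each take ₹156,000.

Bertrand: ₹624,000; Mireille: ₹156,000; Hamish: ₹156,000; Aditi: ₹312,000; Zubin: ₹312,000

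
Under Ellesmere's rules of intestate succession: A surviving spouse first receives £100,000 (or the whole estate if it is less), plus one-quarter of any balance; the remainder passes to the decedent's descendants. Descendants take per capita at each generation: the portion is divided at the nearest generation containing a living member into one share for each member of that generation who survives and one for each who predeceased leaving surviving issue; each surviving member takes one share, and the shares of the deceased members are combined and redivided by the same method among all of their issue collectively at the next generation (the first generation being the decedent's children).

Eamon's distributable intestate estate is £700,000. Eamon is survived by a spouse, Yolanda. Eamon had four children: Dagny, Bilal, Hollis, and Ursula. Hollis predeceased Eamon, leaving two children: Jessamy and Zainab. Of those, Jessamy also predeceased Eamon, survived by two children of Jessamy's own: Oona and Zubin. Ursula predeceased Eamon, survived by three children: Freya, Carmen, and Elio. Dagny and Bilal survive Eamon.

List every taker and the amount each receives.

Yolanda: £250,000; Dagny: £112,500; Bilal: £112,500; Oona: £22,500; Zubin: £22,500; Zainab: £45,000; Freya: £45,000; Carmen: £45,000; Elio: £45,000

Yolanda first takes £100,000, leaving a balance of £600,000. Yolanda then takes one-quarter of the balance (£150,000), for a total of £250,000. The remaining £450,000 passes to the descendants.
The descendants' portion (£450,000) is divided at the children's generation into 4 shares of £112,500. Dagny and Bilal each take £112,500. The 2 shares of the deceased (Hollis and Ursula) are combined into a pool of £225,000.
That pool (£225,000) is divided at the grandchildren's generation into 5 shares of £45,000. Zainab, Freya, Carmen, and Elio each take £45,000. The remaining share for the deceased Jessamy (£45,000) is carried to the next generation.
That pool (£45,000) is divided at the great-grandchildren's generation equally among Oona and Zubin: £22,500 each.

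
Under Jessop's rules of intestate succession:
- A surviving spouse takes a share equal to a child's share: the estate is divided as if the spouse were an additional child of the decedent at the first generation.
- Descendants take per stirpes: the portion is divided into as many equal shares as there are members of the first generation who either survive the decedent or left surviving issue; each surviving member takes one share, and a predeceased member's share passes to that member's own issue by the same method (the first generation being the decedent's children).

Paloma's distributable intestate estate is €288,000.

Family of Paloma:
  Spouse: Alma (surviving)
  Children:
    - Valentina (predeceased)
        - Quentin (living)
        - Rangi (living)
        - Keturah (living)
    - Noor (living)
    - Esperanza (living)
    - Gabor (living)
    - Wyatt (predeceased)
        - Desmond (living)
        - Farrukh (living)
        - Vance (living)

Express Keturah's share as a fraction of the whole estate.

The spouse counts as an additional share at the children's level, so there are 6 primary shares of €48,000. Alma takes one such share (€48,000).
The children's combined portion (€240,000) is divided into 5 shares of €48,000: Noor, Esperanza, and Gabor each take €48,000; Valentina's €48,000 share passes to Valentina's issue; Wyatt's €48,000 share passes to Wyatt's issue.
Valentina's share (€48,000) is divided into 3 shares of €16,000: Quentin, Rangi, and Keturah each take €16,000.
Wyatt's share (€48,000) is divided into 3 shares of €16,000: Desmond, Farrukh, and Vance each take €16,000.

Keturah receives 1/18 of the estate.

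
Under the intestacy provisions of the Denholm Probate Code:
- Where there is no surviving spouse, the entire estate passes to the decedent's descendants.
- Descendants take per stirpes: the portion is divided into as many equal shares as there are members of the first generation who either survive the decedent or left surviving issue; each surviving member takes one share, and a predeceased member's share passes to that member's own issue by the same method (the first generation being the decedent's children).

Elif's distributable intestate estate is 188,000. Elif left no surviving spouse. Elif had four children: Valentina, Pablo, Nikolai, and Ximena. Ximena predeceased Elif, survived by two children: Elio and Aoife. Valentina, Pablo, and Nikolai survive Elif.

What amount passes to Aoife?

The entire 188,000 passes to the descendants.
That amount (188,000) is divided into 4 shares of 47,000: Valentina, Pablo, and Nikolai each take 47,000; Ximena's 47,000 share passes to Ximena's issue.
Ximena's share (47,000) is divided into 2 shares of 23,500: Elio and Aoife each take 23,500.

Aoife receives 23,500.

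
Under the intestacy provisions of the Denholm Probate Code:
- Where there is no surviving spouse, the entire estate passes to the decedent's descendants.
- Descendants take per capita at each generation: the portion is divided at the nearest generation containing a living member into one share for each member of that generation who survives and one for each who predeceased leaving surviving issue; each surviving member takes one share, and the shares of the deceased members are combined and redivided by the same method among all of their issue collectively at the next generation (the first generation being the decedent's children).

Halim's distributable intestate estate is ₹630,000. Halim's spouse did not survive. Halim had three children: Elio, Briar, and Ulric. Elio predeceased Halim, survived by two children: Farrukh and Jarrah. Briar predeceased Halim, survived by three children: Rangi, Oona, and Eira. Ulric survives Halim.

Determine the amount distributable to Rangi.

Rangi receives ₹84,000.

The entire ₹630,000 passes to the descendants.
That amount (₹630,000) is divided at the children's generation into 3 shares of ₹210,000. Ulric takes ₹210,000. The 2 shares of the deceased (Elio and Briar) are combined into a pool of ₹420,000.
That pool (₹420,000) is divided at the grandchildren's generation equally among Farrukh, Jarrah, Rangi, Oona, and Eira: ₹84,000 each.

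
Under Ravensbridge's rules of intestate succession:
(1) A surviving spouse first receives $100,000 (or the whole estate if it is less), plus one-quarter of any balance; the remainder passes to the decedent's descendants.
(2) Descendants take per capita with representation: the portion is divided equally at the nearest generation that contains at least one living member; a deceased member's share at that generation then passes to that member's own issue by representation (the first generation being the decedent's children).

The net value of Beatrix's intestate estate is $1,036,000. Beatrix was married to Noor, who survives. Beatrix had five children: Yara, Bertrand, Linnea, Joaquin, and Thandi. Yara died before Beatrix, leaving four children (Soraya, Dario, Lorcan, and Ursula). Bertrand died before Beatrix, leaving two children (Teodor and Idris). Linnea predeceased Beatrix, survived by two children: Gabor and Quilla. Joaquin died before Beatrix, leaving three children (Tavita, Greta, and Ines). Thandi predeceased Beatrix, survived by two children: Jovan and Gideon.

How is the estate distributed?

Noor first takes $100,000, leaving a balance of $936,000. Noor then takes one-quarter of the balance ($234,000), for a total of $334,000. The remaining $702,000 passes to the descendants.
No child survives, so the initial division is made at the grandchildren's generation.
The descendants' portion ($702,000) is divided into 13 shares of $54,000: Soraya, Dario, Lorcan, Ursula, Teodor, Idris, Gabor, Quilla, Tavita, Greta, Ines, Jovan, and Gideon each take $54,000.

Noor: $334,000; Soraya: $54,000; Dario: $54,000; Lorcan: $54,000; Ursula: $54,000; Teodor: $54,000; Idris: $54,000; Gabor: $54,000; Quilla: $54,000; Tavita: $54,000; Greta: $54,000; Ines: $54,000; Jovan: $54,000; Gideon: $54,000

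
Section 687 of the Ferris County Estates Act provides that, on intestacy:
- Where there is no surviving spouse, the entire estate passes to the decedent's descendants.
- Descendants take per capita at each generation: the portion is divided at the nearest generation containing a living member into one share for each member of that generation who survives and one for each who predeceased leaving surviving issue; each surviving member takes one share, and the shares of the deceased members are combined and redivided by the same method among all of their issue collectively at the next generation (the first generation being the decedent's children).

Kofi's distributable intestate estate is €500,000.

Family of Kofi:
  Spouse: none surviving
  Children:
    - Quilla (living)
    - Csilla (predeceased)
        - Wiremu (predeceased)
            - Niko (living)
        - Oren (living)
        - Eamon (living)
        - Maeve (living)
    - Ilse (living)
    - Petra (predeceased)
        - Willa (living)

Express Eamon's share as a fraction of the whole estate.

The entire €500,000 passes to the descendants.
That amount (€500,000) is divided at the children's generation into 4 shares of €125,000. Quilla and Ilse each take €125,000. The 2 shares of the deceased (Csilla and Petra) are combined into a pool of €250,000.
That pool (€250,000) is divided at the grandchildren's generation into 5 shares of €50,000. Oren, Eamon, Maeve, and Willa each take €50,000. The remaining share for the deceased Wiremu (€50,000) is carried to the next generation.
That pool (€50,000) passes entirely to Niko, the sole taker at the great-grandchildren's generation.

Eamon receives 1/10 of the estate.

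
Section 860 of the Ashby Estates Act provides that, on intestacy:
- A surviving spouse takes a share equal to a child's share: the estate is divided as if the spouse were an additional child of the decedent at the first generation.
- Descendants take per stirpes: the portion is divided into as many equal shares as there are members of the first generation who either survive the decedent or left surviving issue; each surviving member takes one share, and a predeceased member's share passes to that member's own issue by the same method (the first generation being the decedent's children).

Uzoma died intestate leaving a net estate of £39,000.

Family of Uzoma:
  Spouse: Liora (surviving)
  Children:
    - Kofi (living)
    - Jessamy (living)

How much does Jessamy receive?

The spouse counts as an additional share at the children's level, so there are 3 primary shares of £13,000. Liora takes one such share (£13,000).
The children's combined portion (£26,000) is divided into 2 shares of £13,000: Kofi and Jessamy each take £13,000.

Jessamy receives £13,000.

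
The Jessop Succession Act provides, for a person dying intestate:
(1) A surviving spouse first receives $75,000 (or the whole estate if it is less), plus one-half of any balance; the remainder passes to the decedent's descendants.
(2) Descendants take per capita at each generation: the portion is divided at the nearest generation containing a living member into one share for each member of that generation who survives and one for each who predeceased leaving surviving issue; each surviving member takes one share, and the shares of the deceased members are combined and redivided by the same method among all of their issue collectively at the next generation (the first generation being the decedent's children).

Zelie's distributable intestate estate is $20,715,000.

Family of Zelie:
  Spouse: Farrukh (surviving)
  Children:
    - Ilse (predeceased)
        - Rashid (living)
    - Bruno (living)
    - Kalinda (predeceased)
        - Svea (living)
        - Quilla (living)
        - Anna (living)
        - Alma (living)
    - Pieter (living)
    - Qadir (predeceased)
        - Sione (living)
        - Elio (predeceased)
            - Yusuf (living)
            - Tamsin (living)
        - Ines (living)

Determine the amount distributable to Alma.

Farrukh first takes $75,000, leaving a balance of $20,640,000. Farrukh then takes one-half of the balance ($10,320,000), for a total of $10,395,000. The remaining $10,320,000 passes to the descendants.
The descendants' portion ($10,320,000) is divided at the children's generation into 5 shares of $2,064,000. Bruno and Pieter each take $2,064,000. The 3 shares of the deceased (Ilse, Kalinda, and Qadir) are combined into a pool of $6,192,000.
That pool ($6,192,000) is divided at the grandchildren's generation into 8 shares of $774,000. Rashid, Svea, Quilla, Anna, Alma, Sione, and Ines each take $774,000. The remaining share for the deceased Elio ($774,000) is carried to the next generation.
That pool ($774,000) is divided at the great-grandchildren's generation equally among Yusuf and Tamsin: $387,000 each.

Alma receives $774,000.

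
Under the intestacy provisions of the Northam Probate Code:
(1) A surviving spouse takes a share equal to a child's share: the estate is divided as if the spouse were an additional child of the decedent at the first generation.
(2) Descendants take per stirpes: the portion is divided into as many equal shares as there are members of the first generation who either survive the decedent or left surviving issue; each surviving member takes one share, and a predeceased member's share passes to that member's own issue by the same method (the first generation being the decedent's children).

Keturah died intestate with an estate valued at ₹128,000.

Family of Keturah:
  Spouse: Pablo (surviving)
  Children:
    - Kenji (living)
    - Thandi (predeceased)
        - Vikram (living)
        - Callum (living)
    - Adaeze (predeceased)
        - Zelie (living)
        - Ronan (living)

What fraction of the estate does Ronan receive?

Ronan receives 1/8 of the estate.

The spouse counts as an additional share at the children's level, so there are 4 primary shares of ₹32,000. Pablo takes one such share (₹32,000).
The children's combined portion (₹96,000) is divided into 3 shares of ₹32,000: Kenji takes ₹32,000; Thandi's ₹32,000 share passes to Thandi's issue; Adaeze's ₹32,000 share passes to Adaeze's issue.
Thandi's share (₹32,000) is divided into 2 shares of ₹16,000: Vikram and Callum each take ₹16,000.
Adaeze's share (₹32,000) is divided into 2 shares of ₹16,000: Zelie and Ronan each take ₹16,000.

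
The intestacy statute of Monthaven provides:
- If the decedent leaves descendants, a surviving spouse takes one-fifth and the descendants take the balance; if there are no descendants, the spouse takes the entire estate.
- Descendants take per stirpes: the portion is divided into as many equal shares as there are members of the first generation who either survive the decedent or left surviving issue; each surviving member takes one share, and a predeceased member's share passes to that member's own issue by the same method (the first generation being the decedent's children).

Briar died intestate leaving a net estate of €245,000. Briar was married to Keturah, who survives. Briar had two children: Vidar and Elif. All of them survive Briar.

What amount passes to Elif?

Keturah takes one-fifth of €245,000 = €49,000. The remaining €196,000 passes to the descendants.
The descendants' portion (€196,000) is divided into 2 shares of €98,000: Vidar and Elif each take €98,000.

Elif receives €98,000.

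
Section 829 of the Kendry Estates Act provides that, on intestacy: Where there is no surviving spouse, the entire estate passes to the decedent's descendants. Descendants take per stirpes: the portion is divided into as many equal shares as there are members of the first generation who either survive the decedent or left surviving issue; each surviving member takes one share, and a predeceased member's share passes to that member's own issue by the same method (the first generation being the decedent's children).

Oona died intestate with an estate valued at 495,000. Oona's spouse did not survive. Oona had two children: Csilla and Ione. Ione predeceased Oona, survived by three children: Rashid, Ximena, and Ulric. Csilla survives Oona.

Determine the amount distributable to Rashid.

The entire 495,000 passes to the descendants.
That amount (495,000) is divided into 2 shares of 247,500: Csilla takes 247,500; Ione's 247,500 share passes to Ione's issue.
Ione's share (247,500) is divided into 3 shares of 82,500: Rashid, Ximena, and Ulric each take 82,500.

Rashid receives 82,500.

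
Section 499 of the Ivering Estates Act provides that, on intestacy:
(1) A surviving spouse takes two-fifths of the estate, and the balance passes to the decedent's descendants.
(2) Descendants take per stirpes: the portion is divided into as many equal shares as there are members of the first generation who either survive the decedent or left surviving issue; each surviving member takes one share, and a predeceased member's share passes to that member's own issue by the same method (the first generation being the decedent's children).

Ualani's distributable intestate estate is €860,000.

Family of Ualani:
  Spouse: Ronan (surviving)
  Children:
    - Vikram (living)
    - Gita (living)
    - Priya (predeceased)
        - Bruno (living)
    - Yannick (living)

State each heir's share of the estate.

Ronan: €344,000; Vikram: €129,000; Gita: €129,000; Bruno: €129,000; Yannick: €129,000

Ronan takes two-fifths of €860,000 = €344,000. The remaining €516,000 passes to the descendants.
The descendants' portion (€516,000) is divided into 4 shares of €129,000: Vikram, Gita, and Yannick each take €129,000; Priya's €129,000 share passes to Priya's issue.
Priya's share (€129,000) passes entirely to Bruno.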